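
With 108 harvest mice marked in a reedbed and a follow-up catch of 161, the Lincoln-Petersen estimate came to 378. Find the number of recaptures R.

R = 46

From N = M·C/R: R = M·C / N = 108·161 / 378 = 17388 / 378 = 46.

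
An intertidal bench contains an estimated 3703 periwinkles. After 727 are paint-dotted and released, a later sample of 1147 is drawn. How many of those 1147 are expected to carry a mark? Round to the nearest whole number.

Expected recaptures E[R] = M·C / N.
E[R] = 727 × 1147 / 3703 = 833869 / 3703 ≈ 225.2 → 225

expected recaptures ≈ 225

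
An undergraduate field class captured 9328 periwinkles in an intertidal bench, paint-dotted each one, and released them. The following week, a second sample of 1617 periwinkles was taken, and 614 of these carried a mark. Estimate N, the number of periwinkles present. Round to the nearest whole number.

N ≈ 24,566

Lincoln-Petersen assumes M/N = R/C, so N = M·C / R.
N = (9328 × 1617) / 614 = 15083376 / 614 ≈ 24565.8 → 24566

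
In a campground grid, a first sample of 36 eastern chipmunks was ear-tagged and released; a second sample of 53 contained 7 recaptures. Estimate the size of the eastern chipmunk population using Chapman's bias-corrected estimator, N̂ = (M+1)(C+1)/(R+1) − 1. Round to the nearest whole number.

N̂ = (36+1)(53+1)/(7+1) − 1 = 37·54/8 − 1
= 1998/8 − 1 ≈ 249.8 − 1 ≈ 248.8 → 249

N ≈ 249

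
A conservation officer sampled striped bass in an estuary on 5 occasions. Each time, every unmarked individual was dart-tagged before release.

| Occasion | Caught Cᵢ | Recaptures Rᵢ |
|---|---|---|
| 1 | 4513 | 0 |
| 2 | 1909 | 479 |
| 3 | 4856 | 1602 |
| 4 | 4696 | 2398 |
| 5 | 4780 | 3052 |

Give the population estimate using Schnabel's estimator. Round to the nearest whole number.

N ≈ 18,007

Marked at large before each occasion: Mᵢ = Σⱼ<ᵢ (Cⱼ − Rⱼ) → M1=0, M2=4513, M3=5943, M4=9197, M5=11495
Σ MᵢCᵢ = 0·4513 + 4513·1909 + 5943·4856 + 9197·4696 + 11495·4780 = 0 + 8615317 + 28859208 + 43189112 + 54946100 = 135609737
Σ Rᵢ = 0 + 479 + 1602 + 2398 + 3052 = 7531
N̂ = 135609737 / 7531 ≈ 18006.9 → 18007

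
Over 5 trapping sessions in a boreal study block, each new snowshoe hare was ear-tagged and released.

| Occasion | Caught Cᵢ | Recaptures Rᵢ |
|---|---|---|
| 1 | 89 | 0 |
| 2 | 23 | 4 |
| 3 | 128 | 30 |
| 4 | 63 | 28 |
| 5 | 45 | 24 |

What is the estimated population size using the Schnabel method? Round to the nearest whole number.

N ≈ 462

Marked at large before each occasion: Mᵢ = Σⱼ<ᵢ (Cⱼ − Rⱼ) → M1=0, M2=89, M3=108, M4=206, M5=241
Σ MᵢCᵢ = 0·89 + 89·23 + 108·128 + 206·63 + 241·45 = 0 + 2047 + 13824 + 12978 + 10845 = 39694
Σ Rᵢ = 0 + 4 + 30 + 28 + 24 = 86
N̂ = 39694 / 86 ≈ 461.6 → 462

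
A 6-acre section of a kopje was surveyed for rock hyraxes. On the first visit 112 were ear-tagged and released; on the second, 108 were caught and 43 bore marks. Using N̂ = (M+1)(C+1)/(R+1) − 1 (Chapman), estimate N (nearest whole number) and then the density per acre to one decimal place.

N̂ = 113·109/44 − 1 = 12317/44 − 1 ≈ 278.9 → 279
Density = N̂ / area = 279 / 6 ≈ 46.50 → 46.5 per acre

density ≈ 46.5 rock hyraxes per acre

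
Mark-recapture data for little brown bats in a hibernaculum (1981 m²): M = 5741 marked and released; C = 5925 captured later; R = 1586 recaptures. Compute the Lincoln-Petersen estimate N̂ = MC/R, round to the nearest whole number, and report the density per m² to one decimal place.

N̂ = 5741·5925/1586 = 34015425/1586 ≈ 21447.3 → 21447
Density = N̂ / area = 21447 / 1981 ≈ 10.83 → 10.8 per m²

density ≈ 10.8 little brown bats per m²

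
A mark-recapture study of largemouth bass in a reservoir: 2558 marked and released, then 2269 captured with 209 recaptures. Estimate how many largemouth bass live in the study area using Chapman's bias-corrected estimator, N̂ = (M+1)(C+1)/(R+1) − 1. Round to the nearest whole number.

N ≈ 27,661

N̂ = (2558+1)(2269+1)/(209+1) − 1 = 2559·2270/210 − 1
= 5808930/210 − 1 ≈ 27661.6 − 1 ≈ 27660.6 → 27661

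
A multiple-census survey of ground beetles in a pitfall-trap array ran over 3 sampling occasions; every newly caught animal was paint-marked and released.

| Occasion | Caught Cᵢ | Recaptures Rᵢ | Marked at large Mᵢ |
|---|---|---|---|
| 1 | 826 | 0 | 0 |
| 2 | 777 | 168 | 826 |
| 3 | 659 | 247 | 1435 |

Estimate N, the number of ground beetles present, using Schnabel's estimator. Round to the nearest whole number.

Σ MᵢCᵢ = 0·826 + 826·777 + 1435·659 = 0 + 641802 + 945665 = 1587467
Σ Rᵢ = 0 + 168 + 247 = 415
N̂ = 1587467 / 415 ≈ 3825.2 → 3825

N ≈ 3825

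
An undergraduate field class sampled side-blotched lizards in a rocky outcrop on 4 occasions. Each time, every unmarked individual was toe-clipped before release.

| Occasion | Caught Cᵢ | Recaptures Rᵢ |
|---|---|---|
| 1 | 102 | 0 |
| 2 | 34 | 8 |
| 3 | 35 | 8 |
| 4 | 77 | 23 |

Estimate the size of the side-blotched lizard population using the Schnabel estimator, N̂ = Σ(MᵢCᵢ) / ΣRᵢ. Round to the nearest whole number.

N ≈ 510

Marked at large before each occasion: Mᵢ = Σⱼ<ᵢ (Cⱼ − Rⱼ) → M1=0, M2=102, M3=128, M4=155
Σ MᵢCᵢ = 0·102 + 102·34 + 128·35 + 155·77 = 0 + 3468 + 4480 + 11935 = 19883
Σ Rᵢ = 0 + 8 + 8 + 23 = 39
N̂ = 19883 / 39 ≈ 509.8 → 510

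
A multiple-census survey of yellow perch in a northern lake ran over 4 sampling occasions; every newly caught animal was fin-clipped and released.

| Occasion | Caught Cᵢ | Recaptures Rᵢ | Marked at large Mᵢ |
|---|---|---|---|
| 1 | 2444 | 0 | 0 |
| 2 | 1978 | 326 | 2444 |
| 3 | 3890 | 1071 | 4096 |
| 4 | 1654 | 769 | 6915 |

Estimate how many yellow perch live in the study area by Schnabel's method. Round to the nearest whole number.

N ≈ 14,868

Σ MᵢCᵢ = 0·2444 + 2444·1978 + 4096·3890 + 6915·1654 = 0 + 4834232 + 15933440 + 11437410 = 32205082
Σ Rᵢ = 0 + 326 + 1071 + 769 = 2166
N̂ = 32205082 / 2166 ≈ 14868.46 → 14868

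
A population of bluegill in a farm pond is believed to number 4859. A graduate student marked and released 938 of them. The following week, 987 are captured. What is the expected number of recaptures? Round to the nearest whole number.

The marked fraction of the population is 938/4859, so in a sample of 987 expect C·(M/N) marked.
E[R] = 938 × 987 / 4859 = 925806 / 4859 ≈ 190.5 → 191

expected recaptures ≈ 191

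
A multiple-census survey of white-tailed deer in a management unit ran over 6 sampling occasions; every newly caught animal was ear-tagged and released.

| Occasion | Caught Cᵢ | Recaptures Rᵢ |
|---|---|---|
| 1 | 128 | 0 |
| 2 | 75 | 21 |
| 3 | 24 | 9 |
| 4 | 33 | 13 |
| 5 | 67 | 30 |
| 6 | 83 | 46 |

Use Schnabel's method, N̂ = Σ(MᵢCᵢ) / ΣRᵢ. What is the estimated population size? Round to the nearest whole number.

Marked at large before each occasion: Mᵢ = Σⱼ<ᵢ (Cⱼ − Rⱼ) → M1=0, M2=128, M3=182, M4=197, M5=217, M6=254
Σ MᵢCᵢ = 0·128 + 128·75 + 182·24 + 197·33 + 217·67 + 254·83 = 0 + 9600 + 4368 + 6501 + 14539 + 21082 = 56090
Σ Rᵢ = 0 + 21 + 9 + 13 + 30 + 46 = 119
N̂ = 56090 / 119 ≈ 471.3 → 471

N ≈ 471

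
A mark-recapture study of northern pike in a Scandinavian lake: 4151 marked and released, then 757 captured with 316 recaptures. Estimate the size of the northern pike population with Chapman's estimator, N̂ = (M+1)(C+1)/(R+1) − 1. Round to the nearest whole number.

N̂ = (4151+1)(757+1)/(316+1) − 1 = 4152·758/317 − 1
= 3147216/317 − 1 ≈ 9928.1 − 1 ≈ 9927.1 → 9927

N ≈ 9927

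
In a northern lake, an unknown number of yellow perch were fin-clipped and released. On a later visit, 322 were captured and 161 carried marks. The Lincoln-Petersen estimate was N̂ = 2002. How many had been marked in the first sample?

M = 1001

From N = M·C/R: M = N·R / C = 2002·161 / 322 = 322322 / 322 = 1001.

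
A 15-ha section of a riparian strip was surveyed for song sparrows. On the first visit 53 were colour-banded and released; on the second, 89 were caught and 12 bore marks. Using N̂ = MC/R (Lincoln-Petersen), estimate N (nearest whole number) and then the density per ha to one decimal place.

density ≈ 26.2 song sparrows per ha

N̂ = 53·89/12 = 4717/12 ≈ 393.1 → 393
Density = N̂ / area = 393 / 15 ≈ 26.20 → 26.2 per ha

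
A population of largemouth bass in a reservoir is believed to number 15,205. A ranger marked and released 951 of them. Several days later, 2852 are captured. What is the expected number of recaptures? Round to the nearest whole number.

expected recaptures ≈ 178

Expected recaptures E[R] = M·C / N.
E[R] = 951 × 2852 / 15205 = 2712252 / 15205 ≈ 178.4 → 178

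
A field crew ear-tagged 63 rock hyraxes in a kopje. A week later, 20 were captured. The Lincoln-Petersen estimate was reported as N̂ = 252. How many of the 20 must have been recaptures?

From N = M·C/R: R = M·C / N = 63·20 / 252 = 1260 / 252 = 5.

R = 5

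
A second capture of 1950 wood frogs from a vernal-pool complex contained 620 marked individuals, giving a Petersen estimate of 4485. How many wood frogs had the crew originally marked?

From N = M·C/R: M = N·R / C = 4485·620 / 1950 = 2780700 / 1950 = 1426.

M = 1426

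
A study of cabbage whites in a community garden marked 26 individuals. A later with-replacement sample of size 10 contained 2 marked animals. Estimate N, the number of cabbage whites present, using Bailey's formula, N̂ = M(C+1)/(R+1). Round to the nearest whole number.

N ≈ 95

N̂ = 26·(10+1)/(2+1) = 26·11/3 = 286/3 ≈ 95.3 → 95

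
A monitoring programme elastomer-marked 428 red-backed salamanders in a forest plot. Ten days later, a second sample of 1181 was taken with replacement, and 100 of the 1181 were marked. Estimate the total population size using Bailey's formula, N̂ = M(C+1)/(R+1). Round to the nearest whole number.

N̂ = 428·(1181+1)/(100+1) = 428·1182/101 = 505896/101 ≈ 5008.9 → 5009

N ≈ 5009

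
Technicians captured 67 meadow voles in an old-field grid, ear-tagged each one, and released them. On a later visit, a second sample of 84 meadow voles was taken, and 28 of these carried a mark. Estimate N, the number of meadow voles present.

Lincoln-Petersen assumes M/N = R/C, so N = M·C / R.
N = (67 × 84) / 28 = 5628 / 28 = 201

N = 201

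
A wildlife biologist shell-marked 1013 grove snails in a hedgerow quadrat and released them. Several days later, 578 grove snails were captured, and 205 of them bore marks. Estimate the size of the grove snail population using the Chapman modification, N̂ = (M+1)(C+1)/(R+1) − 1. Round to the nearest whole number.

N ≈ 2849

N̂ = (1013+1)(578+1)/(205+1) − 1 = 1014·579/206 − 1
= 587106/206 − 1 ≈ 2850.0 − 1 ≈ 2849.0 → 2849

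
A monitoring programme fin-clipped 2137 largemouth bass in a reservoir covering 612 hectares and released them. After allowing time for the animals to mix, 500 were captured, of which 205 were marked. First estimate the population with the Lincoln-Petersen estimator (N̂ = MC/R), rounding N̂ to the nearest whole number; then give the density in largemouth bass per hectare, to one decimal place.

density ≈ 8.5 largemouth bass per hectare

N̂ = 2137·500/205 = 1068500/205 ≈ 5212.2 → 5212
Density = N̂ / area = 5212 / 612 ≈ 8.52 → 8.5 per hectare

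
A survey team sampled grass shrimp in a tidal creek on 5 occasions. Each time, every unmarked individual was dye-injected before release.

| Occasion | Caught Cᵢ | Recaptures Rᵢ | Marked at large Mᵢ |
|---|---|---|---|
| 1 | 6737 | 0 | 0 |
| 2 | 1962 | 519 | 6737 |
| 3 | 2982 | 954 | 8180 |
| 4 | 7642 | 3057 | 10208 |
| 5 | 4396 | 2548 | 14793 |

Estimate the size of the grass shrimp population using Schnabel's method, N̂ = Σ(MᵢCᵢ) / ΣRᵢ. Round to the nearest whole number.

N ≈ 25,523

Σ MᵢCᵢ = 0·6737 + 6737·1962 + 8180·2982 + 10208·7642 + 14793·4396 = 0 + 13217994 + 24392760 + 78009536 + 65030028 = 180650318
Σ Rᵢ = 0 + 519 + 954 + 3057 + 2548 = 7078
N̂ = 180650318 / 7078 ≈ 25522.8 → 25523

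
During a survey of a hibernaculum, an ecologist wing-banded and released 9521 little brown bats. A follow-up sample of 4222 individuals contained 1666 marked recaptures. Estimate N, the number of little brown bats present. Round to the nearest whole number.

N ≈ 24,128

If marked individuals mix randomly, R/C ≈ M/N, giving N ≈ M·C/R.
N = (9521 × 4222) / 1666 = 40197662 / 1666 ≈ 24128.2 → 24128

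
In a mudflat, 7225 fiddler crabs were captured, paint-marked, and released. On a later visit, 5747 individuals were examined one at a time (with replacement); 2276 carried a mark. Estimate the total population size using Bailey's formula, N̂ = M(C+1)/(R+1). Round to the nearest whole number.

N̂ = 7225·(5747+1)/(2276+1) = 7225·5748/2277 = 41529300/2277 ≈ 18238.6 → 18239

N ≈ 18,239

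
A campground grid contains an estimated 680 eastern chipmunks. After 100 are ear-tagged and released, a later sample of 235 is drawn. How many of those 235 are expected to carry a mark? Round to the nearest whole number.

expected recaptures ≈ 35

Expected recaptures E[R] = M·C / N.
E[R] = 100 × 235 / 680 = 23500 / 680 ≈ 34.6 → 35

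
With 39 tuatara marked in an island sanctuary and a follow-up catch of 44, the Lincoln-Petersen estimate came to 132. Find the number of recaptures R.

From N = M·C/R: R = M·C / N = 39·44 / 132 = 1716 / 132 = 13.

R = 13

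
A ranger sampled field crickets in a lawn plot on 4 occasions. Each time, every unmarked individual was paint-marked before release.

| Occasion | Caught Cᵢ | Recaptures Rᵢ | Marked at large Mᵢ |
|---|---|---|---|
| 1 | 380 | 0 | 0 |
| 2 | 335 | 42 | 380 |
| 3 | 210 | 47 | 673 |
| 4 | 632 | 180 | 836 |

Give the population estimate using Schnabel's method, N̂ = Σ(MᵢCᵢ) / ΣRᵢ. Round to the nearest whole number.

Σ MᵢCᵢ = 0·380 + 380·335 + 673·210 + 836·632 = 0 + 127300 + 141330 + 528352 = 796982
Σ Rᵢ = 0 + 42 + 47 + 180 = 269
N̂ = 796982 / 269 ≈ 2962.8 → 2963

N ≈ 2963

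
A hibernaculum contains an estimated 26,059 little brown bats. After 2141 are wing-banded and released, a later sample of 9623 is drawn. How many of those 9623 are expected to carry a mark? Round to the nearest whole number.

The marked fraction of the population is 2141/26059, so in a sample of 9623 expect C·(M/N) marked.
E[R] = 2141 × 9623 / 26059 = 20602843 / 26059 ≈ 790.6 → 791

expected recaptures ≈ 791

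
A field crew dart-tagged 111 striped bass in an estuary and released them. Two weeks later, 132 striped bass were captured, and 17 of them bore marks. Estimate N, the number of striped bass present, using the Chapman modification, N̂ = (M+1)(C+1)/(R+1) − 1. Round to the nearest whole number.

N̂ = (111+1)(132+1)/(17+1) − 1 = 112·133/18 − 1
= 14896/18 − 1 ≈ 827.6 − 1 ≈ 826.6 → 827

N ≈ 827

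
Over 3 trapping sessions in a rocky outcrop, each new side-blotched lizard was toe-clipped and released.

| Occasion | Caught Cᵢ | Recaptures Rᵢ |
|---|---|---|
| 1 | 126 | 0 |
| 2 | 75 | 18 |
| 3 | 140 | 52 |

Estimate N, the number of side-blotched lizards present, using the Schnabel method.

Marked at large before each occasion: Mᵢ = Σⱼ<ᵢ (Cⱼ − Rⱼ) → M1=0, M2=126, M3=183
Σ MᵢCᵢ = 0·126 + 126·75 + 183·140 = 0 + 9450 + 25620 = 35070
Σ Rᵢ = 0 + 18 + 52 = 70
N̂ = 35070 / 70 = 501

N = 501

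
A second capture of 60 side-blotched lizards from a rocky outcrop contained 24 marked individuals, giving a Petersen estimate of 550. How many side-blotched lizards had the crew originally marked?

From N = M·C/R: M = N·R / C = 550·24 / 60 = 13200 / 60 = 220.

M = 220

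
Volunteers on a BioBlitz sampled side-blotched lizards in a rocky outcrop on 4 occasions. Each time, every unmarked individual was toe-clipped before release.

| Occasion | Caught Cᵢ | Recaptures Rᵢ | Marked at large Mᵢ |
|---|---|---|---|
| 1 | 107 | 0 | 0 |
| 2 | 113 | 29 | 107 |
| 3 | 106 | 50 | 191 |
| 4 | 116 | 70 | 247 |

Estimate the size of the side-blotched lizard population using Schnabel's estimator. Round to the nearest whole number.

Σ MᵢCᵢ = 0·107 + 107·113 + 191·106 + 247·116 = 0 + 12091 + 20246 + 28652 = 60989
Σ Rᵢ = 0 + 29 + 50 + 70 = 149
N̂ = 60989 / 149 ≈ 409.3 → 409

N ≈ 409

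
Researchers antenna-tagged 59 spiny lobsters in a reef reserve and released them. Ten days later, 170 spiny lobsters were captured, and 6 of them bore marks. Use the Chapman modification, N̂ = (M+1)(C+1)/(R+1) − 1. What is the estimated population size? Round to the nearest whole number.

N ≈ 1465

N̂ = (59+1)(170+1)/(6+1) − 1 = 60·171/7 − 1
= 10260/7 − 1 ≈ 1465.7 − 1 ≈ 1464.7 → 1465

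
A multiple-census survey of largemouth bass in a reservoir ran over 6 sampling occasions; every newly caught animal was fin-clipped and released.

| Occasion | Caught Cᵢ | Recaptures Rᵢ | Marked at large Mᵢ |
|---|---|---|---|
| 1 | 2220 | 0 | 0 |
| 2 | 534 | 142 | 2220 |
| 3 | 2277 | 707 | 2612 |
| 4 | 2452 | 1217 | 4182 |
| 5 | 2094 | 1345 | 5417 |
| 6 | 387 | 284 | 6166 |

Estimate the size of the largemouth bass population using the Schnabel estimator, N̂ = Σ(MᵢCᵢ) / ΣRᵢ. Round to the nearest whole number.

Σ MᵢCᵢ = 0·2220 + 2220·534 + 2612·2277 + 4182·2452 + 5417·2094 + 6166·387 = 0 + 1185480 + 5947524 + 10254264 + 11343198 + 2386242 = 31116708
Σ Rᵢ = 0 + 142 + 707 + 1217 + 1345 + 284 = 3695
N̂ = 31116708 / 3695 ≈ 8421.3 → 8421

N ≈ 8421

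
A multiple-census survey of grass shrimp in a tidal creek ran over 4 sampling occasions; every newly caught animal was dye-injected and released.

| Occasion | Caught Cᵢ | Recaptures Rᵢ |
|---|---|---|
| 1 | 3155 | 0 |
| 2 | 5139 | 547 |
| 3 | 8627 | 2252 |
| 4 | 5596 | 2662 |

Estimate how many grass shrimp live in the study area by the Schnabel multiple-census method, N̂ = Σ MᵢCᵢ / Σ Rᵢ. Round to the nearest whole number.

Marked at large before each occasion: Mᵢ = Σⱼ<ᵢ (Cⱼ − Rⱼ) → M1=0, M2=3155, M3=7747, M4=14122
Σ MᵢCᵢ = 0·3155 + 3155·5139 + 7747·8627 + 14122·5596 = 0 + 16213545 + 66833369 + 79026712 = 162073626
Σ Rᵢ = 0 + 547 + 2252 + 2662 = 5461
N̂ = 162073626 / 5461 ≈ 29678.4 → 29678

N ≈ 29,678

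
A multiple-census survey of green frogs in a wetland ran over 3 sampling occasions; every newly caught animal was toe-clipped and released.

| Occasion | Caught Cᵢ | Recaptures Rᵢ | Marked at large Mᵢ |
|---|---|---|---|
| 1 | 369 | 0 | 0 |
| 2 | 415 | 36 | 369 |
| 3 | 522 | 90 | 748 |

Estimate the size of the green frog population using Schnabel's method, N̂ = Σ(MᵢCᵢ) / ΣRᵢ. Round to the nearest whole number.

Σ MᵢCᵢ = 0·369 + 369·415 + 748·522 = 0 + 153135 + 390456 = 543591
Σ Rᵢ = 0 + 36 + 90 = 126
N̂ = 543591 / 126 ≈ 4314.2 → 4314

N ≈ 4314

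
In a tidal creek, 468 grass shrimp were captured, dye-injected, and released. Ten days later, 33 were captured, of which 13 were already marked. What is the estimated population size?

If marked individuals mix randomly, R/C ≈ M/N, giving N ≈ M·C/R.
N = (468 × 33) / 13 = 15444 / 13 = 1188

N = 1188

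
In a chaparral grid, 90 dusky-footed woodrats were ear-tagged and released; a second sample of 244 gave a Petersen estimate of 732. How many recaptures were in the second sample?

From N = M·C/R: R = M·C / N = 90·244 / 732 = 21960 / 732 = 30.

R = 30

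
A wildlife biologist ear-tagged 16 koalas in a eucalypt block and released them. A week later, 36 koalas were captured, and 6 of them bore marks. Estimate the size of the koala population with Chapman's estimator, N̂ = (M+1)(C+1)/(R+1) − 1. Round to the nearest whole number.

N̂ = (16+1)(36+1)/(6+1) − 1 = 17·37/7 − 1
= 629/7 − 1 ≈ 89.9 − 1 ≈ 88.9 → 89

N ≈ 89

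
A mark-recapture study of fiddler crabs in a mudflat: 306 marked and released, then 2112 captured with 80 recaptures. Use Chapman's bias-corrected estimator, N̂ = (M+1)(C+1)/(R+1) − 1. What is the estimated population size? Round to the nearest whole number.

N̂ = (306+1)(2112+1)/(80+1) − 1 = 307·2113/81 − 1
= 648691/81 − 1 ≈ 8008.5 − 1 ≈ 8007.5 → 8008

N ≈ 8008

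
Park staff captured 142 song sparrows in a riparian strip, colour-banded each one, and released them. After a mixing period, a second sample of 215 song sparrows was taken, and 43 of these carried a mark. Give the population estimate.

If marked individuals mix randomly, R/C ≈ M/N, giving N ≈ M·C/R.
N = (142 × 215) / 43 = 30530 / 43 = 710

N = 710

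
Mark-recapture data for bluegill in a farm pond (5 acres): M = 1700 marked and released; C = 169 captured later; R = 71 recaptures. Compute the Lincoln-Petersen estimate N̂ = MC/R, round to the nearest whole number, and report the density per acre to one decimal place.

density ≈ 809.2 bluegill per acre

N̂ = 1700·169/71 = 287300/71 ≈ 4046.48 → 4046
Density = N̂ / area = 4046 / 5 ≈ 809.20 → 809.2 per acre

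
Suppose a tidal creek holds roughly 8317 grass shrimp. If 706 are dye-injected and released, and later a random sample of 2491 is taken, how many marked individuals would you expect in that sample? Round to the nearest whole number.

The marked fraction of the population is 706/8317, so in a sample of 2491 expect C·(M/N) marked.
E[R] = 706 × 2491 / 8317 = 1758646 / 8317 ≈ 211.45 → 211

expected recaptures ≈ 211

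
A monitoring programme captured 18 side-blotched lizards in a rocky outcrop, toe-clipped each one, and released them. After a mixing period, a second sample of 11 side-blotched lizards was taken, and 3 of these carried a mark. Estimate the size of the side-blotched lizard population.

N = (18 × 11) / 3 = 198 / 3 = 66

N = 66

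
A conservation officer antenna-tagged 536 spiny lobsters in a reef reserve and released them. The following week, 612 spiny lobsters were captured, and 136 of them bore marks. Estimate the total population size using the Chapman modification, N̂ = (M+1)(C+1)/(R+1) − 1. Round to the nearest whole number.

N̂ = (536+1)(612+1)/(136+1) − 1 = 537·613/137 − 1
= 329181/137 − 1 ≈ 2402.8 − 1 ≈ 2401.8 → 2402

N ≈ 2402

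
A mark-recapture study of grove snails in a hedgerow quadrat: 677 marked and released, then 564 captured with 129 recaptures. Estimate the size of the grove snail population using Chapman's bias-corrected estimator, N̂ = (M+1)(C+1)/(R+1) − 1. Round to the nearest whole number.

N ≈ 2946

N̂ = (677+1)(564+1)/(129+1) − 1 = 678·565/130 − 1
= 383070/130 − 1 ≈ 2946.7 − 1 ≈ 2945.7 → 2946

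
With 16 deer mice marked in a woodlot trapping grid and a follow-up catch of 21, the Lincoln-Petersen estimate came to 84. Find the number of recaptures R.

R = 4

From N = M·C/R: R = M·C / N = 16·21 / 84 = 336 / 84 = 4.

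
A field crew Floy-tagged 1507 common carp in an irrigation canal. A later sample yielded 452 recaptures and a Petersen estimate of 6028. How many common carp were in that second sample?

C = 1808

From N = M·C/R: C = N·R / M = 6028·452 / 1507 = 2724656 / 1507 = 1808.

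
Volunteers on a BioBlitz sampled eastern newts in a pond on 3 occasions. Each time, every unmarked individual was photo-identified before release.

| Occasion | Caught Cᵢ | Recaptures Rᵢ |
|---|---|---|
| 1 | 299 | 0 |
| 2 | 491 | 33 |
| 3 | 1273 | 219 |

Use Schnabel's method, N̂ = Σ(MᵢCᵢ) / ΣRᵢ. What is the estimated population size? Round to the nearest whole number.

Marked at large before each occasion: Mᵢ = Σⱼ<ᵢ (Cⱼ − Rⱼ) → M1=0, M2=299, M3=757
Σ MᵢCᵢ = 0·299 + 299·491 + 757·1273 = 0 + 146809 + 963661 = 1110470
Σ Rᵢ = 0 + 33 + 219 = 252
N̂ = 1110470 / 252 ≈ 4406.6 → 4407

N ≈ 4407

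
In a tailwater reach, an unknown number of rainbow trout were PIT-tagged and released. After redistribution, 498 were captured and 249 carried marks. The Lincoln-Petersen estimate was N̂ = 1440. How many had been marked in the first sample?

From N = M·C/R: M = N·R / C = 1440·249 / 498 = 358560 / 498 = 720.

M = 720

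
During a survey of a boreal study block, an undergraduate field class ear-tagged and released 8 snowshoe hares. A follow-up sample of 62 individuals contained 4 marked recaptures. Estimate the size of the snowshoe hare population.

N = 124

N = (8 × 62) / 4 = 496 / 4 = 124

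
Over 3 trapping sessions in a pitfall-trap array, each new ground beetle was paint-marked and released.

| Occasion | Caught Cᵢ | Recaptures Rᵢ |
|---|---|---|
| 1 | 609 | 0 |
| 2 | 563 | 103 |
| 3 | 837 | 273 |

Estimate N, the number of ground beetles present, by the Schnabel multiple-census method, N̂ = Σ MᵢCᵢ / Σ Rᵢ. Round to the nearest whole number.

N ≈ 3292

Marked at large before each occasion: Mᵢ = Σⱼ<ᵢ (Cⱼ − Rⱼ) → M1=0, M2=609, M3=1069
Σ MᵢCᵢ = 0·609 + 609·563 + 1069·837 = 0 + 342867 + 894753 = 1237620
Σ Rᵢ = 0 + 103 + 273 = 376
N̂ = 1237620 / 376 ≈ 3291.5 → 3292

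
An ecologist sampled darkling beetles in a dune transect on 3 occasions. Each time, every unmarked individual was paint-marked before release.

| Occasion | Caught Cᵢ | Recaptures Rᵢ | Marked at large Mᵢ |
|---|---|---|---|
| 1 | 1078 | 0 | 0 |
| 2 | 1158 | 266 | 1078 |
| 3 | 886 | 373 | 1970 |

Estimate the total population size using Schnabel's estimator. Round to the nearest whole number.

N ≈ 4685

Σ MᵢCᵢ = 0·1078 + 1078·1158 + 1970·886 = 0 + 1248324 + 1745420 = 2993744
Σ Rᵢ = 0 + 266 + 373 = 639
N̂ = 2993744 / 639 ≈ 4685.0 → 4685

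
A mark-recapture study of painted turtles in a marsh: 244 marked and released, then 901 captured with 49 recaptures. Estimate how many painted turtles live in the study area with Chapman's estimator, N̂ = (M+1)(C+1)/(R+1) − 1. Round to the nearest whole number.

N̂ = (244+1)(901+1)/(49+1) − 1 = 245·902/50 − 1
= 220990/50 − 1 ≈ 4419.8 − 1 ≈ 4418.8 → 4419

N ≈ 4419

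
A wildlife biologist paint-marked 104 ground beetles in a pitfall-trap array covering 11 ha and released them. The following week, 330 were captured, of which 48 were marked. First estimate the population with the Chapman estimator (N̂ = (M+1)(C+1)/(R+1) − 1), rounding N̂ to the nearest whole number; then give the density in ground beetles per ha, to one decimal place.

N̂ = 105·331/49 − 1 = 34755/49 − 1 ≈ 708.3 → 708
Density = N̂ / area = 708 / 11 ≈ 64.36 → 64.4 per ha

density ≈ 64.4 ground beetles per ha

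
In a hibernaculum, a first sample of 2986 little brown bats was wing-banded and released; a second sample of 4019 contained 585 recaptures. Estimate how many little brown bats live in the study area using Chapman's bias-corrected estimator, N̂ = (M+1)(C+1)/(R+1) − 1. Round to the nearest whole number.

N ≈ 20,490

N̂ = (2986+1)(4019+1)/(585+1) − 1 = 2987·4020/586 − 1
= 12007740/586 − 1 ≈ 20491.0 − 1 ≈ 20490.0 → 20490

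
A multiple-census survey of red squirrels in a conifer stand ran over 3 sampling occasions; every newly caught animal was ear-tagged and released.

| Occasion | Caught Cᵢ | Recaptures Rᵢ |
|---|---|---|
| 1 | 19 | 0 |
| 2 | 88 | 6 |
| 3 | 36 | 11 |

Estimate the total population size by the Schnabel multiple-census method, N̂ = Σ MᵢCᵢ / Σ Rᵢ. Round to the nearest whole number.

N ≈ 312

Marked at large before each occasion: Mᵢ = Σⱼ<ᵢ (Cⱼ − Rⱼ) → M1=0, M2=19, M3=101
Σ MᵢCᵢ = 0·19 + 19·88 + 101·36 = 0 + 1672 + 3636 = 5308
Σ Rᵢ = 0 + 6 + 11 = 17
N̂ = 5308 / 17 ≈ 312.2 → 312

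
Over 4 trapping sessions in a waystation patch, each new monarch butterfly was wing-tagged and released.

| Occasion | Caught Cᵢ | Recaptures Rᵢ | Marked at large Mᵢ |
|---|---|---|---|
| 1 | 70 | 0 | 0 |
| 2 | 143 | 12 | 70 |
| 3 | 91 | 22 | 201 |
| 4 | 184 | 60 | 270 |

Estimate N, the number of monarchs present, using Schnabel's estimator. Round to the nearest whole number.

N ≈ 830

Σ MᵢCᵢ = 0·70 + 70·143 + 201·91 + 270·184 = 0 + 10010 + 18291 + 49680 = 77981
Σ Rᵢ = 0 + 12 + 22 + 60 = 94
N̂ = 77981 / 94 ≈ 829.6 → 830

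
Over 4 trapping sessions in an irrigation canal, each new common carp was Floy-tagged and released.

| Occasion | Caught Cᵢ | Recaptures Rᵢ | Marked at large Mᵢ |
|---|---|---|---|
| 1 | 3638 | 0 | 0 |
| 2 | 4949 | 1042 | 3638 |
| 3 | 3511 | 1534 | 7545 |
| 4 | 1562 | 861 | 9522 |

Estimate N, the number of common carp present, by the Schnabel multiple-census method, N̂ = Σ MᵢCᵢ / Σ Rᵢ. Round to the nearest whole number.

Σ MᵢCᵢ = 0·3638 + 3638·4949 + 7545·3511 + 9522·1562 = 0 + 18004462 + 26490495 + 14873364 = 59368321
Σ Rᵢ = 0 + 1042 + 1534 + 861 = 3437
N̂ = 59368321 / 3437 ≈ 17273.3 → 17273

N ≈ 17,273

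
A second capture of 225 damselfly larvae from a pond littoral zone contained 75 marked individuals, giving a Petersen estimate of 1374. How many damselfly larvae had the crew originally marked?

M = 458

From N = M·C/R: M = N·R / C = 1374·75 / 225 = 103050 / 225 = 458.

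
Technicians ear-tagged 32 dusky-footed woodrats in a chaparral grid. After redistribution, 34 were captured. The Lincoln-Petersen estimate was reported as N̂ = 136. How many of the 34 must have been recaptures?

R = 8

From N = M·C/R: R = M·C / N = 32·34 / 136 = 1088 / 136 = 8.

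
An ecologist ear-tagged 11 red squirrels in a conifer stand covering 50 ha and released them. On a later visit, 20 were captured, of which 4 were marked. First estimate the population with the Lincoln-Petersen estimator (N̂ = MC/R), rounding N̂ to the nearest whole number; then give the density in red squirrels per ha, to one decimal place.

density ≈ 1.1 red squirrels per ha

N̂ = 11·20/4 = 220/4 = 55
Density = N̂ / area = 55 / 50 ≈ 1.10 → 1.1 per ha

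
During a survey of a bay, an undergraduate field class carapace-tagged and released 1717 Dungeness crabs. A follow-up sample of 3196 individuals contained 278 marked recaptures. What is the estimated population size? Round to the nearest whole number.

N ≈ 19,739

Lincoln-Petersen assumes M/N = R/C, so N = M·C / R.
N = (1717 × 3196) / 278 = 5487532 / 278 ≈ 19739.3 → 19739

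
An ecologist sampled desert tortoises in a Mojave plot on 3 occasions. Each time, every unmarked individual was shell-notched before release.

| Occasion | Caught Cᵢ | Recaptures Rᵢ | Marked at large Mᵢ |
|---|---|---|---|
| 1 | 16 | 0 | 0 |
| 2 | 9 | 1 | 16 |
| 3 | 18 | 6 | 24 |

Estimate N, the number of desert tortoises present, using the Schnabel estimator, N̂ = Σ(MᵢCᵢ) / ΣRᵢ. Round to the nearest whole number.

N ≈ 82

Σ MᵢCᵢ = 0·16 + 16·9 + 24·18 = 0 + 144 + 432 = 576
Σ Rᵢ = 0 + 1 + 6 = 7
N̂ = 576 / 7 ≈ 82.3 → 82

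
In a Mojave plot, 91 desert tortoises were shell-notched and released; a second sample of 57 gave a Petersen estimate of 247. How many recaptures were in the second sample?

From N = M·C/R: R = M·C / N = 91·57 / 247 = 5187 / 247 = 21.

R = 21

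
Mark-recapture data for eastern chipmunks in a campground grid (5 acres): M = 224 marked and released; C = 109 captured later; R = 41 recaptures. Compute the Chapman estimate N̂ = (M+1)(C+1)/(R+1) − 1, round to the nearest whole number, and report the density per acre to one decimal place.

N̂ = 225·110/42 − 1 = 24750/42 − 1 ≈ 588.3 → 588
Density = N̂ / area = 588 / 5 ≈ 117.60 → 117.6 per acre

density ≈ 117.6 eastern chipmunks per acre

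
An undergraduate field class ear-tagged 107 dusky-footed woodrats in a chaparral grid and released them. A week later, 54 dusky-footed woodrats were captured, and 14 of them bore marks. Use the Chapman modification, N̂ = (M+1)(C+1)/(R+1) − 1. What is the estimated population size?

N̂ = (107+1)(54+1)/(14+1) − 1 = 108·55/15 − 1
= 5940/15 − 1 = 396 − 1 = 395

N = 395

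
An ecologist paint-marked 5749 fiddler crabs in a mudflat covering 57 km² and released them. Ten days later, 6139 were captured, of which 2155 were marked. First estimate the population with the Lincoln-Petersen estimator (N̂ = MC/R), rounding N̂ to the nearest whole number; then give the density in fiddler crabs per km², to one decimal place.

N̂ = 5749·6139/2155 = 35293111/2155 ≈ 16377.3 → 16377
Density = N̂ / area = 16377 / 57 ≈ 287.32 → 287.3 per km²

density ≈ 287.3 fiddler crabs per km²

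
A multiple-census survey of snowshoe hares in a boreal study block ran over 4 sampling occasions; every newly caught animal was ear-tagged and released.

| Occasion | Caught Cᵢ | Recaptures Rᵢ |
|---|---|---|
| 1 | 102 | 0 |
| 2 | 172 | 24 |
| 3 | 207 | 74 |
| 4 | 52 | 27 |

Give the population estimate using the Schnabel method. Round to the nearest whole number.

Marked at large before each occasion: Mᵢ = Σⱼ<ᵢ (Cⱼ − Rⱼ) → M1=0, M2=102, M3=250, M4=383
Σ MᵢCᵢ = 0·102 + 102·172 + 250·207 + 383·52 = 0 + 17544 + 51750 + 19916 = 89210
Σ Rᵢ = 0 + 24 + 74 + 27 = 125
N̂ = 89210 / 125 ≈ 713.7 → 714

N ≈ 714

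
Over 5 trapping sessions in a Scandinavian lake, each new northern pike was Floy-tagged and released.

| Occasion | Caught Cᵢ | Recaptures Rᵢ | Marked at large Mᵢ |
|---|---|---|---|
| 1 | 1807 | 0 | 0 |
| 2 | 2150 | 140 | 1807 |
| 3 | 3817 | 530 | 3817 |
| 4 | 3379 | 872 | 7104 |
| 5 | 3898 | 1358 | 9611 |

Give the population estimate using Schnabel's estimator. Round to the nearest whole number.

N ≈ 27,560

Σ MᵢCᵢ = 0·1807 + 1807·2150 + 3817·3817 + 7104·3379 + 9611·3898 = 0 + 3885050 + 14569489 + 24004416 + 37463678 = 79922633
Σ Rᵢ = 0 + 140 + 530 + 872 + 1358 = 2900
N̂ = 79922633 / 2900 ≈ 27559.5 → 27560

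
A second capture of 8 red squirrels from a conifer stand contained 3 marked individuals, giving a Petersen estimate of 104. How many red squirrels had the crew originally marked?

M = 39

From N = M·C/R: M = N·R / C = 104·3 / 8 = 312 / 8 = 39.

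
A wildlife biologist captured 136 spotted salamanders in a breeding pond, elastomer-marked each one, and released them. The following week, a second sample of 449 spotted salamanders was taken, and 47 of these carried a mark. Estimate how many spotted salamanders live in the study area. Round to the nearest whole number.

N ≈ 1299

The marked fraction in the recapture sample should equal the marked fraction in the population: 47/449 = 136/N.
N = (136 × 449) / 47 = 61064 / 47 ≈ 1299.2 → 1299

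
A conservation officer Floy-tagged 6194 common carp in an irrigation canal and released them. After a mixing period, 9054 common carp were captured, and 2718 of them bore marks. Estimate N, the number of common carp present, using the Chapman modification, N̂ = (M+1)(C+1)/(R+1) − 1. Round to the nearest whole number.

N̂ = (6194+1)(9054+1)/(2718+1) − 1 = 6195·9055/2719 − 1
= 56095725/2719 − 1 ≈ 20631.0 − 1 ≈ 20630.0 → 20630

N ≈ 20,630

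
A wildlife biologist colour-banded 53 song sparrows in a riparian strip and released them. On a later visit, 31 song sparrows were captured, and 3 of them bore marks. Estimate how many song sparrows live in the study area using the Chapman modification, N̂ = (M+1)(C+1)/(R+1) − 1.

N = 431

N̂ = (53+1)(31+1)/(3+1) − 1 = 54·32/4 − 1
= 1728/4 − 1 = 432 − 1 = 431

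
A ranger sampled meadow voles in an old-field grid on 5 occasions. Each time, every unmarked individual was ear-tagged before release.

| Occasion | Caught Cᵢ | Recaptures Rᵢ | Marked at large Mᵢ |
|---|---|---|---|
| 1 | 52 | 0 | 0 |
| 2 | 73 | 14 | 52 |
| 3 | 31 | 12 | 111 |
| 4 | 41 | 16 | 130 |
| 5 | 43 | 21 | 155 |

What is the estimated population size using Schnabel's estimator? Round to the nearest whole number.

Σ MᵢCᵢ = 0·52 + 52·73 + 111·31 + 130·41 + 155·43 = 0 + 3796 + 3441 + 5330 + 6665 = 19232
Σ Rᵢ = 0 + 14 + 12 + 16 + 21 = 63
N̂ = 19232 / 63 ≈ 305.3 → 305

N ≈ 305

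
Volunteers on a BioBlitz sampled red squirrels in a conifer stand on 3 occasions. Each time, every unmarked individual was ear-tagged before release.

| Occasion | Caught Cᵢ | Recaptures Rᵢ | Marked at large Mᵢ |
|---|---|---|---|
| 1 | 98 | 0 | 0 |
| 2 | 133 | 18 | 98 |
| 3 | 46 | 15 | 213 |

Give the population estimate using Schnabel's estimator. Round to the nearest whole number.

Σ MᵢCᵢ = 0·98 + 98·133 + 213·46 = 0 + 13034 + 9798 = 22832
Σ Rᵢ = 0 + 18 + 15 = 33
N̂ = 22832 / 33 ≈ 691.9 → 692

N ≈ 692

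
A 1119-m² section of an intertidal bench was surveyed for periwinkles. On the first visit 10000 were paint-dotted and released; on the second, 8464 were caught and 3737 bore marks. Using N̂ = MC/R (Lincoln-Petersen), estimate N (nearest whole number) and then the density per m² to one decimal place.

N̂ = 10000·8464/3737 = 84640000/3737 ≈ 22649.2 → 22649
Density = N̂ / area = 22649 / 1119 ≈ 20.24 → 20.2 per m²

density ≈ 20.2 periwinkles per m²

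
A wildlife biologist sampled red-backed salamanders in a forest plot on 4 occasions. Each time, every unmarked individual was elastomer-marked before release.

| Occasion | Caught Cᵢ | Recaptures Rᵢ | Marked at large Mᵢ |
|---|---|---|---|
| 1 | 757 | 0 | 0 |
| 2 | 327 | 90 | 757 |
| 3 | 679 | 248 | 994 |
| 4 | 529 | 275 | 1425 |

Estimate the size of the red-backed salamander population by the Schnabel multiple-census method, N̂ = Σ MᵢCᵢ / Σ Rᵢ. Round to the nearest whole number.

Σ MᵢCᵢ = 0·757 + 757·327 + 994·679 + 1425·529 = 0 + 247539 + 674926 + 753825 = 1676290
Σ Rᵢ = 0 + 90 + 248 + 275 = 613
N̂ = 1676290 / 613 ≈ 2734.6 → 2735

N ≈ 2735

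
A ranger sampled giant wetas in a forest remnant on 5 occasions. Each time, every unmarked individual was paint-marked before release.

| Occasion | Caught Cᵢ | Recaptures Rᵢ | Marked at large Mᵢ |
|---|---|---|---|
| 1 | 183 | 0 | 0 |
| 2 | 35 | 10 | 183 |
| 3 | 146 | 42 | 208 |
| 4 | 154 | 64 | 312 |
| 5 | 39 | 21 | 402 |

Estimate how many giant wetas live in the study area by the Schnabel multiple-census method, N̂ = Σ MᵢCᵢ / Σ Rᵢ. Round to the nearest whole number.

N ≈ 734

Σ MᵢCᵢ = 0·183 + 183·35 + 208·146 + 312·154 + 402·39 = 0 + 6405 + 30368 + 48048 + 15678 = 100499
Σ Rᵢ = 0 + 10 + 42 + 64 + 21 = 137
N̂ = 100499 / 137 ≈ 733.6 → 734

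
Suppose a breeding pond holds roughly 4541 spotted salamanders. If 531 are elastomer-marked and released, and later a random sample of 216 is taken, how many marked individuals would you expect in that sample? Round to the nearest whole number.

Expected recaptures E[R] = M·C / N.
E[R] = 531 × 216 / 4541 = 114696 / 4541 ≈ 25.3 → 25

expected recaptures ≈ 25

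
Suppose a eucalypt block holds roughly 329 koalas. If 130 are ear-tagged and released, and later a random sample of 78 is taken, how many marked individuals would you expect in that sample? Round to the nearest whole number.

expected recaptures ≈ 31

Expected recaptures E[R] = M·C / N.
E[R] = 130 × 78 / 329 = 10140 / 329 ≈ 30.8 → 31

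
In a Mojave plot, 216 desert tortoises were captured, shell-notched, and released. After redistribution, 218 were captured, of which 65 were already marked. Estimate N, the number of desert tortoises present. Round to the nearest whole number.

The marked fraction in the recapture sample should equal the marked fraction in the population: 65/218 = 216/N.
N = (216 × 218) / 65 = 47088 / 65 ≈ 724.4 → 724

N ≈ 724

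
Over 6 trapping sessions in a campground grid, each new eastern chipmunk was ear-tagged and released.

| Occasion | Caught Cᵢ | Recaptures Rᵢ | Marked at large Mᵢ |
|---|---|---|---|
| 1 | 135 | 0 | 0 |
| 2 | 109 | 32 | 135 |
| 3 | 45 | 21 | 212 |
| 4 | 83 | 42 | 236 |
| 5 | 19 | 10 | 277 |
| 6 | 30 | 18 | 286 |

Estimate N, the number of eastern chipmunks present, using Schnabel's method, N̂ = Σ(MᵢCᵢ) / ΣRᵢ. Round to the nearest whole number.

Σ MᵢCᵢ = 0·135 + 135·109 + 212·45 + 236·83 + 277·19 + 286·30 = 0 + 14715 + 9540 + 19588 + 5263 + 8580 = 57686
Σ Rᵢ = 0 + 32 + 21 + 42 + 10 + 18 = 123
N̂ = 57686 / 123 ≈ 469.0 → 469

N ≈ 469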